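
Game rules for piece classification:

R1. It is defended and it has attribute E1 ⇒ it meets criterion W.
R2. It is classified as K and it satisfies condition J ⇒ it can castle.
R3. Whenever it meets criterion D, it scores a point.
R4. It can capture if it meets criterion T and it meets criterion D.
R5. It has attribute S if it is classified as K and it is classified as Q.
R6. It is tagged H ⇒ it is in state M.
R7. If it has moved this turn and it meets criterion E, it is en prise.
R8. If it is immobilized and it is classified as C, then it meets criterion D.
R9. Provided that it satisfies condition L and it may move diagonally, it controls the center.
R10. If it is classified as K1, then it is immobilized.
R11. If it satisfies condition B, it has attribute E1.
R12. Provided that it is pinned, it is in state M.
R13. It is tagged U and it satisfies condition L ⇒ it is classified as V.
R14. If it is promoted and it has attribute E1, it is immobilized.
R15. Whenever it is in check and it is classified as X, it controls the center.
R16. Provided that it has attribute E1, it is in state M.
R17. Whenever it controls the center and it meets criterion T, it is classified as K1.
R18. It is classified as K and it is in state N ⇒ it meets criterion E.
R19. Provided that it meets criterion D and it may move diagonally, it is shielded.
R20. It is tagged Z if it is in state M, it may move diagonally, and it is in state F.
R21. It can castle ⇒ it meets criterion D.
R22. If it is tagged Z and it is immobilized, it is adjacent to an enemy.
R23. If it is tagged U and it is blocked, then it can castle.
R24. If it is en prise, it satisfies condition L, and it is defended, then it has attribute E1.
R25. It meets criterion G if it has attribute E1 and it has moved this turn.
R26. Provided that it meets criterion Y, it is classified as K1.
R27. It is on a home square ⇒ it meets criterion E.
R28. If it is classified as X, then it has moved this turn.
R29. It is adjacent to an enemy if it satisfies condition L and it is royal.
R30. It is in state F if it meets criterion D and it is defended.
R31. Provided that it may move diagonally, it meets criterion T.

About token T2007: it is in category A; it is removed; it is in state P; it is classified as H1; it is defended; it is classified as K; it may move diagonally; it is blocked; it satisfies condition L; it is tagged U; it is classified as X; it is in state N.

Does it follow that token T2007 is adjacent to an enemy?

By R9 (it satisfies condition L, it may move diagonally): it controls the center.
By R18 (it is classified as K, it is in state N): it meets criterion E.
By R23 (it is tagged U, it is blocked): it can castle.
By R28 (it is classified as X): it has moved this turn.
By R31 (it may move diagonally): it meets criterion T.
By R7 (it has moved this turn, it meets criterion E): it is en prise.
By R17 (it controls the center, it meets criterion T): it is classified as K1.
By R21 (it can castle): it meets criterion D.
By R24 (it is en prise, it satisfies condition L, it is defended): it has attribute E1.
By R30 (it meets criterion D, it is defended): it is in state F.
By R10 (it is classified as K1): it is immobilized.
By R16 (it has attribute E1): it is in state M.
By R20 (it is in state M, it may move diagonally, it is in state F): it is tagged Z.
By R22 (it is tagged Z, it is immobilized): it is adjacent to an enemy.

Yes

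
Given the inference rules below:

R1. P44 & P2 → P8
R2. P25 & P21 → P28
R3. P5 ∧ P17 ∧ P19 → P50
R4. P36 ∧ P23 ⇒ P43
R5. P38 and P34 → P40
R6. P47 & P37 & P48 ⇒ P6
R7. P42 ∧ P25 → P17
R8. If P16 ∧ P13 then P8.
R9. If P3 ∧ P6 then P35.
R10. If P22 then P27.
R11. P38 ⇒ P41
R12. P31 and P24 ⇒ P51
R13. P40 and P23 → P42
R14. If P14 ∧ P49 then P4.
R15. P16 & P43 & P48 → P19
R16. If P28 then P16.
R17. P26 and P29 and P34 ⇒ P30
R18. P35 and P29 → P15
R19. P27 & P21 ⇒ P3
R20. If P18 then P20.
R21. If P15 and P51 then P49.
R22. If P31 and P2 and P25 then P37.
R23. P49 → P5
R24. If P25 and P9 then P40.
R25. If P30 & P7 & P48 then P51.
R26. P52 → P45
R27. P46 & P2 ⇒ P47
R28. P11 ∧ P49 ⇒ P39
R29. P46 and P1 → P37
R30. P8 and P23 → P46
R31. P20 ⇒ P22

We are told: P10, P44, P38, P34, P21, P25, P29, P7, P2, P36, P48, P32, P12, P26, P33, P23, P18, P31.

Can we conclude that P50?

P8  (by R1: P44, P2)
P28  (by R2: P25, P21)
P43  (by R4: P36, P23)
P40  (by R5: P38, P34)
P42  (by R13: P40, P23)
P16  (by R16: P28)
P30  (by R17: P26, P29, P34)
P20  (by R20: P18)
P37  (by R22: P31, P2, P25)
P51  (by R25: P30, P7, P48)
P46  (by R30: P8, P23)
P22  (by R31: P20)
P17  (by R7: P42, P25)
P27  (by R10: P22)
P19  (by R15: P16, P43, P48)
P3  (by R19: P27, P21)
P47  (by R27: P46, P2)
P6  (by R6: P47, P37, P48)
P35  (by R9: P3, P6)
P15  (by R18: P35, P29)
P49  (by R21: P15, P51)
P5  (by R23: P49)
P50  (by R3: P5, P17, P19)

Yes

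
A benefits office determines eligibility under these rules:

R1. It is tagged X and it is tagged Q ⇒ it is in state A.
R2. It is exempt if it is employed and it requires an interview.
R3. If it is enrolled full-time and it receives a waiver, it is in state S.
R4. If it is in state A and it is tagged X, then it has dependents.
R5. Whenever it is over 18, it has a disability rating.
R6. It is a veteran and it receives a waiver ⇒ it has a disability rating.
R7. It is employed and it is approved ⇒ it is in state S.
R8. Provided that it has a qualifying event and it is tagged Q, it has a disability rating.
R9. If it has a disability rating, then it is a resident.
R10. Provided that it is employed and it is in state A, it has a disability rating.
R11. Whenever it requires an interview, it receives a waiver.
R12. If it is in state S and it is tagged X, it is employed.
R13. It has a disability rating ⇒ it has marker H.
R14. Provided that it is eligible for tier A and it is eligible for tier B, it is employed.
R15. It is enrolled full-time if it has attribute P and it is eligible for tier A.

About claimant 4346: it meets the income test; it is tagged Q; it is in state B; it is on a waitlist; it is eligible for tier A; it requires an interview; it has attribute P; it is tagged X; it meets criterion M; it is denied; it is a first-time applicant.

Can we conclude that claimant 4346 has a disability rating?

By R1 (it is tagged X, it is tagged Q): it is in state A.
By R11 (it requires an interview): it receives a waiver.
By R15 (it has attribute P, it is eligible for tier A): it is enrolled full-time.
By R3 (it is enrolled full-time, it receives a waiver): it is in state S.
By R12 (it is in state S, it is tagged X): it is employed.
By R10 (it is employed, it is in state A): it has a disability rating.

Yes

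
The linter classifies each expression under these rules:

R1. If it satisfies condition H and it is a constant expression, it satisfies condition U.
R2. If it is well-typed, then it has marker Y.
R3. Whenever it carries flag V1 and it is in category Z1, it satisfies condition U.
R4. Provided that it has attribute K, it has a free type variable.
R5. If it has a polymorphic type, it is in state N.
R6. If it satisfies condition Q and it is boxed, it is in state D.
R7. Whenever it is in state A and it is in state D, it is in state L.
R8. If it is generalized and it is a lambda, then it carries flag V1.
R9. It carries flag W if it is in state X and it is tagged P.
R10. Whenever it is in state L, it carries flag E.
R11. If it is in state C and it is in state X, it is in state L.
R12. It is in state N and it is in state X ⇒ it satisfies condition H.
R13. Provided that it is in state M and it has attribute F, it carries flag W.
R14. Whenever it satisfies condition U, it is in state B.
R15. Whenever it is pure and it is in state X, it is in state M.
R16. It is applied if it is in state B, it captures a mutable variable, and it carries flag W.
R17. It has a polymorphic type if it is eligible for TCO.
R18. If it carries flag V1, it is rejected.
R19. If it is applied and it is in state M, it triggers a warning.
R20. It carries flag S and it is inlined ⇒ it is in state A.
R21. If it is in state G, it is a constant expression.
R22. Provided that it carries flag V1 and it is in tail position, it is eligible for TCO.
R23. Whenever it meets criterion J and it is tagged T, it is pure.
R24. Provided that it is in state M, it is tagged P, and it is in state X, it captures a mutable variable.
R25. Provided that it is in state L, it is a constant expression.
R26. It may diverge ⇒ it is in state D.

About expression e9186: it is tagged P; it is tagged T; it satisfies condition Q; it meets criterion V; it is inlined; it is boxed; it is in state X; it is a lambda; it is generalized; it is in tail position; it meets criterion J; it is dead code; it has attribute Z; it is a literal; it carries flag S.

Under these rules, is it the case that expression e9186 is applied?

By R6 (it satisfies condition Q, it is boxed): it is in state D.
By R8 (it is generalized, it is a lambda): it carries flag V1.
By R9 (it is in state X, it is tagged P): it carries flag W.
By R20 (it carries flag S, it is inlined): it is in state A.
By R22 (it carries flag V1, it is in tail position): it is eligible for TCO.
By R23 (it meets criterion J, it is tagged T): it is pure.
By R7 (it is in state A, it is in state D): it is in state L.
By R15 (it is pure, it is in state X): it is in state M.
By R17 (it is eligible for TCO): it has a polymorphic type.
By R24 (it is in state M, it is tagged P, it is in state X): it captures a mutable variable.
By R25 (it is in state L): it is a constant expression.
By R5 (it has a polymorphic type): it is in state N.
By R12 (it is in state N, it is in state X): it satisfies condition H.
By R1 (it satisfies condition H, it is a constant expression): it satisfies condition U.
By R14 (it satisfies condition U): it is in state B.
By R16 (it is in state B, it captures a mutable variable, it carries flag W): it is applied.

Yes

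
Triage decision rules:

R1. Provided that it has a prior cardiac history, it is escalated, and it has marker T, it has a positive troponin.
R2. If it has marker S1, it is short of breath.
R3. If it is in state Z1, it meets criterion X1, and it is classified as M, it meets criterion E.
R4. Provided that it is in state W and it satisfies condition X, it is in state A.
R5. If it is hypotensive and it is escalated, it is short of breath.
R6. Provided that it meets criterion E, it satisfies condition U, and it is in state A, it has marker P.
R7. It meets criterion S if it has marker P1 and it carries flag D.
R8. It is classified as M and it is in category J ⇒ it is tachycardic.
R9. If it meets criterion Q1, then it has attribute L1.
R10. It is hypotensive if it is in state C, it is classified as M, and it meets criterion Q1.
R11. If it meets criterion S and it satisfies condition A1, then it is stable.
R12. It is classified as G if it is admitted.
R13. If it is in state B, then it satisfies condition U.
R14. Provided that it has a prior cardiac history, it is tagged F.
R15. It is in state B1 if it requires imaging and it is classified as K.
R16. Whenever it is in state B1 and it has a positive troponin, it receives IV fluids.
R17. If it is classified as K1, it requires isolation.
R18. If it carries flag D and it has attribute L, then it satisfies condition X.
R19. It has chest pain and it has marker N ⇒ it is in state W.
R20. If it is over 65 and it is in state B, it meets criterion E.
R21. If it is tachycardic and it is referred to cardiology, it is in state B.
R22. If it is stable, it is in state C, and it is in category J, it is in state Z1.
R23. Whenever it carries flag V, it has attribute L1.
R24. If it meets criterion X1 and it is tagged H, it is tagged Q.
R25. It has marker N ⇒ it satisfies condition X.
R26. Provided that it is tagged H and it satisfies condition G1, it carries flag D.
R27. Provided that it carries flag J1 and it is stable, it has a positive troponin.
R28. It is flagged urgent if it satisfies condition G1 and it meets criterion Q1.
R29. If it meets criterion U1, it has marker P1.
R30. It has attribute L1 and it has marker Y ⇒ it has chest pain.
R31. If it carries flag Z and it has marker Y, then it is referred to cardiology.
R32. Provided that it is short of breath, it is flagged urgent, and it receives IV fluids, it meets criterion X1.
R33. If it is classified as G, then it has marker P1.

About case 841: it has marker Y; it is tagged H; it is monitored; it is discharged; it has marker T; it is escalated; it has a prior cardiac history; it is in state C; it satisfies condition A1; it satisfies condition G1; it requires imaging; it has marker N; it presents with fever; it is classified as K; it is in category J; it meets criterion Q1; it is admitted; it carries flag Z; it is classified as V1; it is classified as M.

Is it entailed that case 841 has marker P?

Yes

By R1 (it has a prior cardiac history, it is escalated, it has marker T): it has a positive troponin.
By R8 (it is classified as M, it is in category J): it is tachycardic.
By R9 (it meets criterion Q1): it has attribute L1.
By R10 (it is in state C, it is classified as M, it meets criterion Q1): it is hypotensive.
By R12 (it is admitted): it is classified as G.
By R15 (it requires imaging, it is classified as K): it is in state B1.
By R16 (it is in state B1, it has a positive troponin): it receives IV fluids.
By R25 (it has marker N): it satisfies condition X.
By R26 (it is tagged H, it satisfies condition G1): it carries flag D.
By R28 (it satisfies condition G1, it meets criterion Q1): it is flagged urgent.
By R30 (it has attribute L1, it has marker Y): it has chest pain.
By R31 (it carries flag Z, it has marker Y): it is referred to cardiology.
By R33 (it is classified as G): it has marker P1.
By R5 (it is hypotensive, it is escalated): it is short of breath.
By R7 (it has marker P1, it carries flag D): it meets criterion S.
By R11 (it meets criterion S, it satisfies condition A1): it is stable.
By R19 (it has chest pain, it has marker N): it is in state W.
By R21 (it is tachycardic, it is referred to cardiology): it is in state B.
By R22 (it is stable, it is in state C, it is in category J): it is in state Z1.
By R32 (it is short of breath, it is flagged urgent, it receives IV fluids): it meets criterion X1.
By R3 (it is in state Z1, it meets criterion X1, it is classified as M): it meets criterion E.
By R4 (it is in state W, it satisfies condition X): it is in state A.
By R13 (it is in state B): it satisfies condition U.
By R6 (it meets criterion E, it satisfies condition U, it is in state A): it has marker P.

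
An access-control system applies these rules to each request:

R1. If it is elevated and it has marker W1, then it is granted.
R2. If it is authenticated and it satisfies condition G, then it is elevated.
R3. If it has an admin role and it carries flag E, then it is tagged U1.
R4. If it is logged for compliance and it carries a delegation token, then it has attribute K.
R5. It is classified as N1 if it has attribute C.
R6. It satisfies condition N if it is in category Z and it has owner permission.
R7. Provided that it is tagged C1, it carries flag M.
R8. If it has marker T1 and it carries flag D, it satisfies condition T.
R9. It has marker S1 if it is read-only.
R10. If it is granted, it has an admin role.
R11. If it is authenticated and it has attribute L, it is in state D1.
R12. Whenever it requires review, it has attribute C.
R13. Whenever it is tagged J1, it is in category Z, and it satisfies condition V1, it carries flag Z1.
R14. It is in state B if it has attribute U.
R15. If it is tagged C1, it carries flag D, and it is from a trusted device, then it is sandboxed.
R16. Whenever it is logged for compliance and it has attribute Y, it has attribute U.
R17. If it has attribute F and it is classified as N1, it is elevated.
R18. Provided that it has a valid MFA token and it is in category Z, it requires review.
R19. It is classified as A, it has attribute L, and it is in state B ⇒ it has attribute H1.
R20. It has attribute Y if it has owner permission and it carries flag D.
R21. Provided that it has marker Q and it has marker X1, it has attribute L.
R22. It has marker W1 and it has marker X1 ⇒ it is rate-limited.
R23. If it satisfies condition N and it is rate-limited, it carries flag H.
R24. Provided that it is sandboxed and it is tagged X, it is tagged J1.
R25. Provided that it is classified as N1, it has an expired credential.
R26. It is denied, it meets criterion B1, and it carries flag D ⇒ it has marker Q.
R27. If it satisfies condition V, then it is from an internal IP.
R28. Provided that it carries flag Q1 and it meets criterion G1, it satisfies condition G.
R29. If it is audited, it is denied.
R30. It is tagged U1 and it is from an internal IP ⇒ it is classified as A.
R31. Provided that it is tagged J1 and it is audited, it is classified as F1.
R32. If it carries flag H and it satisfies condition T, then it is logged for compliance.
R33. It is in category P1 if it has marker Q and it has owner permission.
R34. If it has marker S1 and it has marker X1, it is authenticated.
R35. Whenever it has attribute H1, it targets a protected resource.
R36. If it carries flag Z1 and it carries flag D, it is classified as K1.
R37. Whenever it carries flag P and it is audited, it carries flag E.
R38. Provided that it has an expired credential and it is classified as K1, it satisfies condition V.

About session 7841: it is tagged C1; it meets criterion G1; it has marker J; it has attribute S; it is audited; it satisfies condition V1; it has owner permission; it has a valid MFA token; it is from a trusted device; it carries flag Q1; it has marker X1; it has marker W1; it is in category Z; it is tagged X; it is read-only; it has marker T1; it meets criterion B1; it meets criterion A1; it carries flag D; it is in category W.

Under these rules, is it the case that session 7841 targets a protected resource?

Forward chaining from the given facts derives: satisfies condition N, carries flag M, satisfies condition T, has marker S1, is sandboxed, requires review, has attribute Y, is rate-limited, carries flag H, is tagged J1, satisfies condition G, is denied, is classified as F1, is logged for compliance, is authenticated, is elevated, has attribute C, carries flag Z1, has attribute U, has marker Q, is in category P1, is classified as K1, is granted, is classified as N1, has an admin role, is in state B, has attribute L, has an expired credential, satisfies condition V, is in state D1, is from an internal IP.
The only rule concluding "it targets a protected resource" is R35, which needs "it has attribute H1"; that is never established.

No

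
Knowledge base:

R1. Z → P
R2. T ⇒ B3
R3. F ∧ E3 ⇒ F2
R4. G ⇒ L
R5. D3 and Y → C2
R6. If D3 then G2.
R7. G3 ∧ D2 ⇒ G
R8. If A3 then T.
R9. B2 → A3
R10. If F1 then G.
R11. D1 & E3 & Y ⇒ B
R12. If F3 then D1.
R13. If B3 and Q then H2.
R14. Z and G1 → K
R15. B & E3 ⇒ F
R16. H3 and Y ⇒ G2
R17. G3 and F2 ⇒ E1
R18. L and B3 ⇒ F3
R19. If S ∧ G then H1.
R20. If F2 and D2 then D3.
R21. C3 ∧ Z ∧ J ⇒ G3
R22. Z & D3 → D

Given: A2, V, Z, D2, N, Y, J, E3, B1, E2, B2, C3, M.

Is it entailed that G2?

A3  (by R9: B2)
G3  (by R21: C3, Z, J)
G  (by R7: G3, D2)
T  (by R8: A3)
B3  (by R2: T)
L  (by R4: G)
F3  (by R18: L, B3)
D1  (by R12: F3)
B  (by R11: D1, E3, Y)
F  (by R15: B, E3)
F2  (by R3: F, E3)
D3  (by R20: F2, D2)
G2  (by R6: D3)

Yes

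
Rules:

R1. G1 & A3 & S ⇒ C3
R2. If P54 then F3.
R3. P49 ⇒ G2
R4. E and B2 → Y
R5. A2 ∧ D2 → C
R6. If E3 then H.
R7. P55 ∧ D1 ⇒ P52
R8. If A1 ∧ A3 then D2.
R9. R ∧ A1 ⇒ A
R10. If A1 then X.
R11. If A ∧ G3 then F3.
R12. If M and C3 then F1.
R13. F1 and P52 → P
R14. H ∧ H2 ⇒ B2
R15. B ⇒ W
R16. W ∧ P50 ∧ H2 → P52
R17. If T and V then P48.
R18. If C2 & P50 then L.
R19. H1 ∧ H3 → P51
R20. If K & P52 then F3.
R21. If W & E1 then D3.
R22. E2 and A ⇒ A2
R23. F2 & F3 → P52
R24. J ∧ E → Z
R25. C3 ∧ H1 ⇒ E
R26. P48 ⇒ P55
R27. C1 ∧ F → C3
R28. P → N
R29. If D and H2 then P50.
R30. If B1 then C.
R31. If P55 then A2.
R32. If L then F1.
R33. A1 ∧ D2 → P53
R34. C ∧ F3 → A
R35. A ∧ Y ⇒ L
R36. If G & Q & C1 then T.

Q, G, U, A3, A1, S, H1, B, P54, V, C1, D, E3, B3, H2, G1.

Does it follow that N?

Yes

C3  (by R1: G1, A3, S)
F3  (by R2: P54)
H  (by R6: E3)
D2  (by R8: A1, A3)
B2  (by R14: H, H2)
W  (by R15: B)
E  (by R25: C3, H1)
P50  (by R29: D, H2)
T  (by R36: G, Q, C1)
Y  (by R4: E, B2)
P52  (by R16: W, P50, H2)
P48  (by R17: T, V)
P55  (by R26: P48)
A2  (by R31: P55)
C  (by R5: A2, D2)
A  (by R34: C, F3)
L  (by R35: A, Y)
F1  (by R32: L)
P  (by R13: F1, P52)
N  (by R28: P)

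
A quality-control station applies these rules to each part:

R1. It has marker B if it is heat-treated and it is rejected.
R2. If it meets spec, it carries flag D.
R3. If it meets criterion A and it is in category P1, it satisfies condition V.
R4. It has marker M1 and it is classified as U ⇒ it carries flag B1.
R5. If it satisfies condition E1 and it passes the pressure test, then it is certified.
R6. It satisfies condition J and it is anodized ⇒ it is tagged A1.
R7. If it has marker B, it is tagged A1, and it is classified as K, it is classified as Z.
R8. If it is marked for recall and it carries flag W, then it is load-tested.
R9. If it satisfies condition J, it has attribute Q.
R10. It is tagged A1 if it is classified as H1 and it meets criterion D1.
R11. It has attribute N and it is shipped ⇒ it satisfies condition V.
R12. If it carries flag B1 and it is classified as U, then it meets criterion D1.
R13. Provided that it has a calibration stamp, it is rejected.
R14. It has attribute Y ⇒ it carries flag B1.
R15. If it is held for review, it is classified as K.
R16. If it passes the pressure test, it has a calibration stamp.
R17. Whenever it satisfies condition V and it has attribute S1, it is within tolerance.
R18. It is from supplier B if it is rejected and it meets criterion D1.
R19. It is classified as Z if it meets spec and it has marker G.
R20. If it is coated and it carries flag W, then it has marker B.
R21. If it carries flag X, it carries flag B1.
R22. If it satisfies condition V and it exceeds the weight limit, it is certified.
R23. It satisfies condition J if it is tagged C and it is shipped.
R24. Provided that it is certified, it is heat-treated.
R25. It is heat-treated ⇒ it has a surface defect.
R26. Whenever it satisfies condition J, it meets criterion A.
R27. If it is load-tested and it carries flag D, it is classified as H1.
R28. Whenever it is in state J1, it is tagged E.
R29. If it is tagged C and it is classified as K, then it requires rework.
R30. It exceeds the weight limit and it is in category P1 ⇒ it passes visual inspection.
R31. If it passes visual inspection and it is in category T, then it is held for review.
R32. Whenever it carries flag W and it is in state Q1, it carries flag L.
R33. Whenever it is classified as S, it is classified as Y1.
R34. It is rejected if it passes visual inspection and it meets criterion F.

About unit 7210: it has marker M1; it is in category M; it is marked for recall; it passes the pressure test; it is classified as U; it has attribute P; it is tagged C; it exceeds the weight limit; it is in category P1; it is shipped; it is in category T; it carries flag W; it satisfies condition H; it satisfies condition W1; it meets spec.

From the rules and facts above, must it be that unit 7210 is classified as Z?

Yes

By R2 (it meets spec): it carries flag D.
By R4 (it has marker M1, it is classified as U): it carries flag B1.
By R8 (it is marked for recall, it carries flag W): it is load-tested.
By R12 (it carries flag B1, it is classified as U): it meets criterion D1.
By R16 (it passes the pressure test): it has a calibration stamp.
By R23 (it is tagged C, it is shipped): it satisfies condition J.
By R26 (it satisfies condition J): it meets criterion A.
By R27 (it is load-tested, it carries flag D): it is classified as H1.
By R30 (it exceeds the weight limit, it is in category P1): it passes visual inspection.
By R31 (it passes visual inspection, it is in category T): it is held for review.
By R3 (it meets criterion A, it is in category P1): it satisfies condition V.
By R10 (it is classified as H1, it meets criterion D1): it is tagged A1.
By R13 (it has a calibration stamp): it is rejected.
By R15 (it is held for review): it is classified as K.
By R22 (it satisfies condition V, it exceeds the weight limit): it is certified.
By R24 (it is certified): it is heat-treated.
By R1 (it is heat-treated, it is rejected): it has marker B.
By R7 (it has marker B, it is tagged A1, it is classified as K): it is classified as Z.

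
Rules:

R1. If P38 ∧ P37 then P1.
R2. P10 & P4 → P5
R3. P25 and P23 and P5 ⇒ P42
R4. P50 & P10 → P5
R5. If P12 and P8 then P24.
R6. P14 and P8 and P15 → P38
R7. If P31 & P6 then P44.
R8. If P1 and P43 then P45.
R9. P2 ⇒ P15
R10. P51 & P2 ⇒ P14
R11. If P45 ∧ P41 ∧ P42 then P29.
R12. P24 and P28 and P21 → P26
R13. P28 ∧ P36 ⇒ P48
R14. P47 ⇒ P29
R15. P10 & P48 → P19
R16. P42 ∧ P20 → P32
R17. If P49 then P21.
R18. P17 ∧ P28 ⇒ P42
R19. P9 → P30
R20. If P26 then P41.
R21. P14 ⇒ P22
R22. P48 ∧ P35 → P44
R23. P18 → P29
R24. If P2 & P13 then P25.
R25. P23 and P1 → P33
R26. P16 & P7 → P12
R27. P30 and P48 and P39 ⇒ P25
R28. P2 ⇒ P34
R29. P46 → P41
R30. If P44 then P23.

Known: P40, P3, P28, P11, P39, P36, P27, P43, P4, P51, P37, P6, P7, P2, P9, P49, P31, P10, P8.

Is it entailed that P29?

Forward chaining from the given facts derives: P5, P44, P15, P14, P48, P19, P21, P30, P22, P25, P34, P23, P42, P38, P1, P45, P33.
Rules concluding P29: R11 needs P41; R14 needs P47; R23 needs P18 — none of these are established.

No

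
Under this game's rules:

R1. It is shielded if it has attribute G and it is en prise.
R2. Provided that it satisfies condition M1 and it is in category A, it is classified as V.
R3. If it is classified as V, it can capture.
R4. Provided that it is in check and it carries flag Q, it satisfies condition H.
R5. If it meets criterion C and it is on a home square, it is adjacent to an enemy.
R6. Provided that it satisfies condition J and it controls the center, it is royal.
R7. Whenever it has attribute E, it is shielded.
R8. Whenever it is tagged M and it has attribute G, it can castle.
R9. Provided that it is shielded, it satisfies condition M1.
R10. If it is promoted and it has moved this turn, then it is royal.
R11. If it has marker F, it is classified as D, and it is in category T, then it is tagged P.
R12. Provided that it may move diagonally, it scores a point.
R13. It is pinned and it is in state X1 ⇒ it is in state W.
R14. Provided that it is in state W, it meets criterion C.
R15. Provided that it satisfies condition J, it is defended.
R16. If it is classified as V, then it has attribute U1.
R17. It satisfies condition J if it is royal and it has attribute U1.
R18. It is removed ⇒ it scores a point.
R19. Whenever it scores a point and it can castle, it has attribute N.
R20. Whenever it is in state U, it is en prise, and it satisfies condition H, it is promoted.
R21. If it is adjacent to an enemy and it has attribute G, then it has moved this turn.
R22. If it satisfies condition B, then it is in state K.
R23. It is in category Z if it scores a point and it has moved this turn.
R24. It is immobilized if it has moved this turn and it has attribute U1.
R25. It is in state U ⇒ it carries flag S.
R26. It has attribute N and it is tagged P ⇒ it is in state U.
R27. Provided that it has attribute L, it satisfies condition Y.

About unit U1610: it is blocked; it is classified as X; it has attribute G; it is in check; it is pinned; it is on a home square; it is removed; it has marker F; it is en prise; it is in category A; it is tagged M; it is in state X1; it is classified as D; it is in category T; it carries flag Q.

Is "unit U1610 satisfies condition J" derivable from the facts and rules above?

By R1 (it has attribute G, it is en prise): it is shielded.
By R4 (it is in check, it carries flag Q): it satisfies condition H.
By R8 (it is tagged M, it has attribute G): it can castle.
By R9 (it is shielded): it satisfies condition M1.
By R11 (it has marker F, it is classified as D, it is in category T): it is tagged P.
By R13 (it is pinned, it is in state X1): it is in state W.
By R14 (it is in state W): it meets criterion C.
By R18 (it is removed): it scores a point.
By R19 (it scores a point, it can castle): it has attribute N.
By R26 (it has attribute N, it is tagged P): it is in state U.
By R2 (it satisfies condition M1, it is in category A): it is classified as V.
By R5 (it meets criterion C, it is on a home square): it is adjacent to an enemy.
By R16 (it is classified as V): it has attribute U1.
By R20 (it is in state U, it is en prise, it satisfies condition H): it is promoted.
By R21 (it is adjacent to an enemy, it has attribute G): it has moved this turn.
By R10 (it is promoted, it has moved this turn): it is royal.
By R17 (it is royal, it has attribute U1): it satisfies condition J.

Yes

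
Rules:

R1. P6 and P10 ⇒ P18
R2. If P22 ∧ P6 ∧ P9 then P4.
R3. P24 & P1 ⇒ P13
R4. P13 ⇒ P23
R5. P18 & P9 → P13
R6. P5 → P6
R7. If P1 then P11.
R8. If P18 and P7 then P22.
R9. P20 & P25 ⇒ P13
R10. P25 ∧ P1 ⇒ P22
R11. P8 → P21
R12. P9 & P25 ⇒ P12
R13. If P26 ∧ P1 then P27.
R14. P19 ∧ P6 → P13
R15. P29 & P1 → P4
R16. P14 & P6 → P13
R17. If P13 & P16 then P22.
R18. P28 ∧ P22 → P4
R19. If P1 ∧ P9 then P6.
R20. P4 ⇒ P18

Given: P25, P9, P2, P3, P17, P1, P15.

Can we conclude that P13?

P22  (by R10: P25, P1)
P6  (by R19: P1, P9)
P4  (by R2: P22, P6, P9)
P18  (by R20: P4)
P13  (by R5: P18, P9)

Yes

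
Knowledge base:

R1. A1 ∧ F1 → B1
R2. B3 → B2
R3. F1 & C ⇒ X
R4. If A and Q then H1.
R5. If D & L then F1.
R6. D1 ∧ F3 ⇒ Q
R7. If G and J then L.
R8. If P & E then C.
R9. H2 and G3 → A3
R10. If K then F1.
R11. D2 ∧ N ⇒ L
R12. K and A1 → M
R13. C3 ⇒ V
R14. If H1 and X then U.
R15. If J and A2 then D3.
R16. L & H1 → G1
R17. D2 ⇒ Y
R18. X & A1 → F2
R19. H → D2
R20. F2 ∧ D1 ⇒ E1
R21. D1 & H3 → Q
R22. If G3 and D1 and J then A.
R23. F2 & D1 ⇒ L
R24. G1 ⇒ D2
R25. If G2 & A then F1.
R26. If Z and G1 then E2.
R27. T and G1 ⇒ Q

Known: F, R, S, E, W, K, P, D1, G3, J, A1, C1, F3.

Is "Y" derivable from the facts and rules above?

Q  (by R6: D1, F3)
C  (by R8: P, E)
F1  (by R10: K)
A  (by R22: G3, D1, J)
X  (by R3: F1, C)
H1  (by R4: A, Q)
F2  (by R18: X, A1)
L  (by R23: F2, D1)
G1  (by R16: L, H1)
D2  (by R24: G1)
Y  (by R17: D2)

Yes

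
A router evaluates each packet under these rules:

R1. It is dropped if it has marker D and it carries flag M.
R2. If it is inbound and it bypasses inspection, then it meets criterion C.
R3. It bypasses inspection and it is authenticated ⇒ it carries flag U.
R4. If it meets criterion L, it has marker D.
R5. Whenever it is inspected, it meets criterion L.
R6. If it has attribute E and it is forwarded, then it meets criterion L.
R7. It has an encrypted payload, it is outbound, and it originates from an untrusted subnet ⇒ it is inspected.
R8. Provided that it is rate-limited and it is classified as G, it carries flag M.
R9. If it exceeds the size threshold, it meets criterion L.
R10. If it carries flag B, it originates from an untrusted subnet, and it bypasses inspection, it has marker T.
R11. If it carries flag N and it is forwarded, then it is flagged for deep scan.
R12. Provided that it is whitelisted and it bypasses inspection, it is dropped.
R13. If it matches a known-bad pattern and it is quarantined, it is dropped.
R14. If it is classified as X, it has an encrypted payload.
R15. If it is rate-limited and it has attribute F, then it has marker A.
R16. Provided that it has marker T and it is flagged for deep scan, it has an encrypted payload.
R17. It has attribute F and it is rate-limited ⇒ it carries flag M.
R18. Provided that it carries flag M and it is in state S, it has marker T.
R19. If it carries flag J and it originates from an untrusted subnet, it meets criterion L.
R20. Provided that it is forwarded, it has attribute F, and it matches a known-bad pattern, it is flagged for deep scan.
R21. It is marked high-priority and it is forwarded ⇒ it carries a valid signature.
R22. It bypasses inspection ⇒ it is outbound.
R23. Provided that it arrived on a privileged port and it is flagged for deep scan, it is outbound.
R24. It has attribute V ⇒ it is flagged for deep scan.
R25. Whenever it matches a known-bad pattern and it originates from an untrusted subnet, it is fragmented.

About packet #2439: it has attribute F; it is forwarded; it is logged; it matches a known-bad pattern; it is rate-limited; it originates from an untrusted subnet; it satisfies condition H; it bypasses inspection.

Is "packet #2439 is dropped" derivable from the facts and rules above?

Forward chaining from the given facts derives: has marker A, carries flag M, is flagged for deep scan, is outbound, is fragmented.
Rules concluding "it is dropped": R1 needs "it has marker D"; R12 needs "it is whitelisted"; R13 needs "it is quarantined" — none of these are established.

No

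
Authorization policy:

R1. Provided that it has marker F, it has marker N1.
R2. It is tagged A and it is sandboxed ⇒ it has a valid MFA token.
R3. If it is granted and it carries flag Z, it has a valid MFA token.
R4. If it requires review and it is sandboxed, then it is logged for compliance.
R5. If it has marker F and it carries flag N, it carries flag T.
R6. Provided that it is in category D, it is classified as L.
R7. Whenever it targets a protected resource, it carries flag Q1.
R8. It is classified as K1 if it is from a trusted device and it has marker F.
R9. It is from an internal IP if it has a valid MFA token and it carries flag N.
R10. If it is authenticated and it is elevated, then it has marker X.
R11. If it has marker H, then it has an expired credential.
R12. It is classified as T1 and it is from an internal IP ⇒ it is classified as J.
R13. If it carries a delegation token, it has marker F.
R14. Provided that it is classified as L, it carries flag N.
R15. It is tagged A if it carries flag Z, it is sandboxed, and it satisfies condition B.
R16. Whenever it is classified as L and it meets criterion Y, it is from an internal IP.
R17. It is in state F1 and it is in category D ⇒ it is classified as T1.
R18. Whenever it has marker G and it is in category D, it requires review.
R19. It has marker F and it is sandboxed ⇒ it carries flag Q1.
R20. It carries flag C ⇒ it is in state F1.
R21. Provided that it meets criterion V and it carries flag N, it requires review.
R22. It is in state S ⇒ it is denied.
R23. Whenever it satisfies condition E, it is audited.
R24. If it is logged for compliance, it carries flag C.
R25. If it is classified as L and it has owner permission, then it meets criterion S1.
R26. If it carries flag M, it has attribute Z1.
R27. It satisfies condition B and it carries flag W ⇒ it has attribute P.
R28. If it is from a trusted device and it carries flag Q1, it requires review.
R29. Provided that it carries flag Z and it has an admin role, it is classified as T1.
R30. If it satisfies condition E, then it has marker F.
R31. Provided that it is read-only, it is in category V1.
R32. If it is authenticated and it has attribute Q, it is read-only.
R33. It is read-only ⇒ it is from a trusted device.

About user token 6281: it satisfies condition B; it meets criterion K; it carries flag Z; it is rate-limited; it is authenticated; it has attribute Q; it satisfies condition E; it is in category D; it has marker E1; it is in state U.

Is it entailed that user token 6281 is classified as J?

No

Forward chaining from the given facts derives: is classified as L, carries flag N, is audited, has marker F, is read-only, is from a trusted device, has marker N1, carries flag T, is classified as K1, is in category V1.
The only rule concluding "it is classified as J" is R12, which needs "it is classified as T1"; that is never established.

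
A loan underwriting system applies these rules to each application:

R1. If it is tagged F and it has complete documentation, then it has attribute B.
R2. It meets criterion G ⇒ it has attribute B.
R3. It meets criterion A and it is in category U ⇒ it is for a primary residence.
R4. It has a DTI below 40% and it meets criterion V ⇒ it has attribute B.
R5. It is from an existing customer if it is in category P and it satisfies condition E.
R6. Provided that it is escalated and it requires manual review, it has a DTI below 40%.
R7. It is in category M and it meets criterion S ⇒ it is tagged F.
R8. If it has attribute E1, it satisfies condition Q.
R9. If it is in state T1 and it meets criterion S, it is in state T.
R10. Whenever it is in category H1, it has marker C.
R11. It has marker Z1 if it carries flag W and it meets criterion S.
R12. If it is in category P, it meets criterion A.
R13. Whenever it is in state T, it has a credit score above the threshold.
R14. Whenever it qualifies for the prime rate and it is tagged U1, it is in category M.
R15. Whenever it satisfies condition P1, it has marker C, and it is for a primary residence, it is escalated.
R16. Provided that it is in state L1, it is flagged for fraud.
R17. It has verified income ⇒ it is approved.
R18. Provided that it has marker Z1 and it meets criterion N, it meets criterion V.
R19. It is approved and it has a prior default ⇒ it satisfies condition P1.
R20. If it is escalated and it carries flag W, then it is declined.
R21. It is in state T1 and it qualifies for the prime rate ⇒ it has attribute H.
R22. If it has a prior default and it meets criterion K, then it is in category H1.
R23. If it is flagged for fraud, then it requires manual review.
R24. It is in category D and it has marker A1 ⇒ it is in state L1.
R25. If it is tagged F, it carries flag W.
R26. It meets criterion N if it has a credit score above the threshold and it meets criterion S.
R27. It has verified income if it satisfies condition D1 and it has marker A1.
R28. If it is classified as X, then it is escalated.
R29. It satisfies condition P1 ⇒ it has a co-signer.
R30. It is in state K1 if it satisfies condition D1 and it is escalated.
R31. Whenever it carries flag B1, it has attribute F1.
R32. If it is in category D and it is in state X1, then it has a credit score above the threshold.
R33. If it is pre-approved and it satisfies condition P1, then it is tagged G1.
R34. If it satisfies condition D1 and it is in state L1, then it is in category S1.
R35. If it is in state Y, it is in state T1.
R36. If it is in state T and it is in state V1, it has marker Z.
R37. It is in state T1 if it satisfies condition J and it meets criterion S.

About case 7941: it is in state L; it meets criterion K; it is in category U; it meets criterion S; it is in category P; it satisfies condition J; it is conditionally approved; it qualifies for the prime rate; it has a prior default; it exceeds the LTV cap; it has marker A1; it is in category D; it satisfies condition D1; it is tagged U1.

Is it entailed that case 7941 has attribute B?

By R12 (it is in category P): it meets criterion A.
By R14 (it qualifies for the prime rate, it is tagged U1): it is in category M.
By R22 (it has a prior default, it meets criterion K): it is in category H1.
By R24 (it is in category D, it has marker A1): it is in state L1.
By R27 (it satisfies condition D1, it has marker A1): it has verified income.
By R37 (it satisfies condition J, it meets criterion S): it is in state T1.
By R3 (it meets criterion A, it is in category U): it is for a primary residence.
By R7 (it is in category M, it meets criterion S): it is tagged F.
By R9 (it is in state T1, it meets criterion S): it is in state T.
By R10 (it is in category H1): it has marker C.
By R13 (it is in state T): it has a credit score above the threshold.
By R16 (it is in state L1): it is flagged for fraud.
By R17 (it has verified income): it is approved.
By R19 (it is approved, it has a prior default): it satisfies condition P1.
By R23 (it is flagged for fraud): it requires manual review.
By R25 (it is tagged F): it carries flag W.
By R26 (it has a credit score above the threshold, it meets criterion S): it meets criterion N.
By R11 (it carries flag W, it meets criterion S): it has marker Z1.
By R15 (it satisfies condition P1, it has marker C, it is for a primary residence): it is escalated.
By R18 (it has marker Z1, it meets criterion N): it meets criterion V.
By R6 (it is escalated, it requires manual review): it has a DTI below 40%.
By R4 (it has a DTI below 40%, it meets criterion V): it has attribute B.

Yes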